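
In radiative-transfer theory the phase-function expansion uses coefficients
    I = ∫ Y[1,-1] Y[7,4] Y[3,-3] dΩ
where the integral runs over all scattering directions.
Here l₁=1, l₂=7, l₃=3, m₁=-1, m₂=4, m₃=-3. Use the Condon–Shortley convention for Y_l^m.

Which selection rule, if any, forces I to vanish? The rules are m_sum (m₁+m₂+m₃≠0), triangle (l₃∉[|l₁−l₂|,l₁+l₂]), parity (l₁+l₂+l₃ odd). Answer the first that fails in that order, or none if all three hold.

Σmᵢ = 0  ✓
l₃∈[|l₁−l₂|,l₁+l₂]=[6,8], have l₃=3  ✗
Σlᵢ = 11 ⇒ odd

triangle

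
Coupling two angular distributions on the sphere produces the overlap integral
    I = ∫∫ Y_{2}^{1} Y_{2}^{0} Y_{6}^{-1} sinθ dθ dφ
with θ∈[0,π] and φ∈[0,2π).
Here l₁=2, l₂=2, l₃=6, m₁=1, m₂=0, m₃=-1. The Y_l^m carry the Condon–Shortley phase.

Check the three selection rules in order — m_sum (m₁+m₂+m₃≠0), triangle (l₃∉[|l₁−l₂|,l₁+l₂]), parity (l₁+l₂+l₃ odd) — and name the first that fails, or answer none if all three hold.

m₁+m₂+m₃ = 1 + 0 − 1 = 0  ✓
triangle: |2−2|=0 ≤ l₃=6 ≤ 2+2=4  ✗
parity: l₁+l₂+l₃ = 10 is even

triangle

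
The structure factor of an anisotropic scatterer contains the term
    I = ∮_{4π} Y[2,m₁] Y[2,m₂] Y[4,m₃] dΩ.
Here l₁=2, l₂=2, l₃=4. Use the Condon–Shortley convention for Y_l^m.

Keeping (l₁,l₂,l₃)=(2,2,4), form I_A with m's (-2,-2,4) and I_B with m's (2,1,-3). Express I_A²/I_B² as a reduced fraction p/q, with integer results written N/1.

2/1

Same 2,2,4: normalisation and zero-m 3j drop out of the ratio.
A: Δ: 0! 4! 4! / 9! → 1/630; sum: t=0:+1/576 = 1/576; 3j²(2 2 4; -2 -2 4) = Δ·Π!·Σ² = 1/9  (sign +1)
B: Δ: 0! 4! 4! / 9! → 1/630; sum: t=0:+1/144 = 1/144; 3j²(2 2 4; 2 1 -3) = Δ·Π!·Σ² = 1/18  (sign -1)
I_A²/I_B² = (1/9)/(1/18) = 2/1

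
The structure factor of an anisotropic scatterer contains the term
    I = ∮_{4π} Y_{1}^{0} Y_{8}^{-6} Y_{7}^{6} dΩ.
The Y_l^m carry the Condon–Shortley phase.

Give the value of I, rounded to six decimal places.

Rules hold: Σm=0, L=16 even, 7≤7≤9.
N = 3·17·15 = 765
Δ = 2!·0!·14!/17! = 1/2040
Racah Σ t=1..1: t=1:−1/25401600 = -1/25401600
⇒ 3j(1 8 7; 0 0 0)² = 8/255, sgn +1
Racah Σ t=1..1: t=1:−1/6227020800 = -1/6227020800
⇒ 3j(1 8 7; 0 -6 6)² = 7/510, sgn +1
4πI² = N·(3j₀)²·(3jₘ)² = 28/85
I = +1·√(0.329412/4π) = 0.16190663

0.161907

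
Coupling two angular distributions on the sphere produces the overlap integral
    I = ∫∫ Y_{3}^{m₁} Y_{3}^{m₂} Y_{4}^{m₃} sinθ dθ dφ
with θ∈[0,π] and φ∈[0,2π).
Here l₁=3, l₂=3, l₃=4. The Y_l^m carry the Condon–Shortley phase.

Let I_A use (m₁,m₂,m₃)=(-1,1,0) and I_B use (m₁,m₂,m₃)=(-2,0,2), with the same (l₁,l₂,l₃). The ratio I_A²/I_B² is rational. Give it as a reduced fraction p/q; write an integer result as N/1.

1/3

l's match ⇒ only the (l;m) 3-j factors differ between A and B.
A: triangle coeff Δ(3,3,4) = 1/34650; Σ_t [0,2]: t=0:+1/1152 t=1:−1/36 t=2:+1/32 = 5/1152; (3j)²=1/1386 [(3 3 4; -1 1 0)], sign=+1
B: triangle coeff Δ(3,3,4) = 1/34650; Σ_t [1,2]: t=1:−1/96 t=2:+1/72 = 1/288; (3j)²=1/462 [(3 3 4; -2 0 2)], sign=+1
I_A²/I_B² = (1/1386)/(1/462) = 1/3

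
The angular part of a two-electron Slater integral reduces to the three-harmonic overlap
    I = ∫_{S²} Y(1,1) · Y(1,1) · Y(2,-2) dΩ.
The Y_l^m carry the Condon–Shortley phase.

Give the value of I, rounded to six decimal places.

Checks pass: Σm=0; 4 even; l₃=2∈[0,2].
(2·1+1)(2·1+1)(2·2+1) = 45
Δ: 0! 2! 2! / 5! → 1/30
sum: t=0:+1/1 = 1/1
3j²(1 1 2; 0 0 0) = Δ·Π!·Σ² = 2/15  (sign +1)
sum: t=0:+1/4 = 1/4
3j²(1 1 2; 1 1 -2) = Δ·Π!·Σ² = 1/5  (sign +1)
combine: 4πI² = 45·2/15·1/5 = 6/5
take √, sign +1: I = 0.30901936

0.309019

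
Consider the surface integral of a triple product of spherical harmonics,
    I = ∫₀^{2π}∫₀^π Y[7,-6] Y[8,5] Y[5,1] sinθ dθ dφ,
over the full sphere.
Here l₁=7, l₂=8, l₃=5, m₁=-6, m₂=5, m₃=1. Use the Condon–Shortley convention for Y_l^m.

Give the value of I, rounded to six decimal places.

-0.103429

m-sum 0 ✓  L=20 even ✓  1≤5≤15 ✓
Π(2lᵢ+1) = 15×17×11 = 2805
triangle coeff Δ(7,8,5) = 1/814773960
Σ_t [3,7]: t=3:−1/87091200 t=4:+1/4976640 t=5:−1/2073600 t=6:+1/4976640 t=7:−1/87091200 = -1/9676800
(3j)²=360/46189 [(7 8 5; 0 0 0)], sign=+1
Σ_t [9,10]: t=9:−1/418037760 t=10:+1/783820800 = -1/895795200
(3j)²=143/23256 [(7 8 5; -6 5 1)], sign=-1
⇒ 4πI² = 825/6137
I = (-1)√(825/6137/(4π)) = -0.10342939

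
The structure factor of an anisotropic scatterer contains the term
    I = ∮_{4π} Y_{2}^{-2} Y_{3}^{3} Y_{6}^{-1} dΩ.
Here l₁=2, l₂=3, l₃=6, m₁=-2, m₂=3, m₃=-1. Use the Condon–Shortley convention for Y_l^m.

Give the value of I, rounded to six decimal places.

0.000000

|2−3|≤6≤2+3 violated ⇒ I = 0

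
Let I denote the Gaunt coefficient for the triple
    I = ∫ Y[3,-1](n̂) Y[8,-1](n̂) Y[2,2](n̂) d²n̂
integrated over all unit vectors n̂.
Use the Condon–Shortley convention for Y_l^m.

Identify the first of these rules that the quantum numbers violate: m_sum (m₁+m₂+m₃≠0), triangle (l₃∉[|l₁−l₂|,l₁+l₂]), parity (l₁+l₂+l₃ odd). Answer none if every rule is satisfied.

Σmᵢ = 0  ✓
l₃∈[|l₁−l₂|,l₁+l₂]=[5,11], have l₃=2  ✗
Σlᵢ = 13 ⇒ odd

triangle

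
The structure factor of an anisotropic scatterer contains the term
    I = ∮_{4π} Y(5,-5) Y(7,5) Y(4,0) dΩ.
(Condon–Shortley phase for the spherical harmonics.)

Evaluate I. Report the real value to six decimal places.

0.181642

Rules hold: Σm=0, L=16 even, 2≤4≤12.
N = 11·15·9 = 1485
Δ = 8!·2!·6!/17! = 1/6126120
Racah Σ t=3..5: t=3:−1/69120 t=4:+1/20736 t=5:−1/69120 = 1/51840
⇒ 3j(5 7 4; 0 0 0)² = 280/21879, sgn +1
Racah Σ t=8..8: t=8:+1/3870720 = 1/3870720
⇒ 3j(5 7 4; -5 5 0)² = 135/6188, sgn +1
4πI² = N·(3j₀)²·(3jₘ)² = 20250/48841
I = +1·√(0.414611/4π) = 0.18164160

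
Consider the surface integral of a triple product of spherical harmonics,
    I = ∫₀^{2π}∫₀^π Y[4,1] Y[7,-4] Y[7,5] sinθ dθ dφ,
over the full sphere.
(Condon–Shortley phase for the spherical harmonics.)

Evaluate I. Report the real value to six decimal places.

1 − 4 + 5 = 2 ≠ 0: azimuthal integral kills it; I = 0

0.000000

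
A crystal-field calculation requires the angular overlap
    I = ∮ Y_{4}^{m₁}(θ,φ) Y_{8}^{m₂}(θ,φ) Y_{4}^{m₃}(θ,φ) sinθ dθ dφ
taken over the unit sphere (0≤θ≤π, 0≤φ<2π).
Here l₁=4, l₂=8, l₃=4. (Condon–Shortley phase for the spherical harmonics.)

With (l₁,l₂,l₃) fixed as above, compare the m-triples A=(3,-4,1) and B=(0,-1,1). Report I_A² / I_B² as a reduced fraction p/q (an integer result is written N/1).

Same 4,8,4: normalisation and zero-m 3j drop out of the ratio.
A: Δ: 8! 0! 8! / 17! → 1/218790; sum: t=1:−1/3628800 = -1/3628800; 3j²(4 8 4; 3 -4 1) = Δ·Π!·Σ² = 16/1105  (sign +1)
B: Δ: 8! 0! 8! / 17! → 1/218790; sum: t=4:+1/414720 = 1/414720; 3j²(4 8 4; 0 -1 1) = Δ·Π!·Σ² = 49/2431  (sign -1)
I_A²/I_B² = (16/1105)/(49/2431) = 176/245

176/245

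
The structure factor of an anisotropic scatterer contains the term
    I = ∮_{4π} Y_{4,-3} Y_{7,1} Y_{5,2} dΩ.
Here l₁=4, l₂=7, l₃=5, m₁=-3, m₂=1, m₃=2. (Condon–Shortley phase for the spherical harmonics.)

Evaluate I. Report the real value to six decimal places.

0.159382

m-sum 0 ✓  L=16 even ✓  3≤5≤11 ✓
Π(2lᵢ+1) = 9×15×11 = 1485
triangle coeff Δ(4,7,5) = 1/6126120
Σ_t [2,4]: t=2:+1/69120 t=3:−1/20736 t=4:+1/69120 = -1/51840
(3j)²=280/21879 [(4 7 5; 0 0 0)], sign=+1
Σ_t [5,6]: t=5:−1/172800 t=6:+1/1036800 = -1/207360
(3j)²=245/14586 [(4 7 5; -3 1 2)], sign=+1
⇒ 4πI² = 171500/537251
I = (+1)√(171500/537251/(4π)) = 0.15938172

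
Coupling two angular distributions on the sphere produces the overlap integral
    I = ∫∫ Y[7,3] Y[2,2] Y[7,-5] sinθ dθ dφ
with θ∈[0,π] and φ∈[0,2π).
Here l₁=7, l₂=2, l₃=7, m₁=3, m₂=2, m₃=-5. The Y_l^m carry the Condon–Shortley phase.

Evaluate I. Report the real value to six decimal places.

0.139127

Checks pass: Σm=0; 16 even; l₃=7∈[5,9].
(2·7+1)(2·2+1)(2·7+1) = 1125
Δ: 2! 12! 2! / 17! → 1/185640
sum: t=0:+1/2419200 t=1:−1/518400 t=2:+1/2419200 = -1/907200
3j²(7 2 7; 0 0 0) = Δ·Π!·Σ² = 56/3315  (sign +1)
sum: t=2:+1/29030400 = 1/29030400
3j²(7 2 7; 3 2 -5) = Δ·Π!·Σ² = 99/7735  (sign +1)
combine: 4πI² = 1125·56/3315·99/7735 = 11880/48841
take √, sign +1: I = 0.13912687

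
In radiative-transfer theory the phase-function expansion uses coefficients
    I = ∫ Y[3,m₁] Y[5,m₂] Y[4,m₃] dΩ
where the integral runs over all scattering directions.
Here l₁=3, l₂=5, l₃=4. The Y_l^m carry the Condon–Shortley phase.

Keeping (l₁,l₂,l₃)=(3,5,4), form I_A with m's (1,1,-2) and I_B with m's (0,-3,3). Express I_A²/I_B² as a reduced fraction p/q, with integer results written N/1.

l's match ⇒ only the (l;m) 3-j factors differ between A and B.
A: triangle coeff Δ(3,5,4) = 1/180180; Σ_t [0,2]: t=0:+1/34560 t=1:−1/720 t=2:+1/384 = 43/34560; (3j)²=1849/180180 [(3 5 4; 1 1 -2)], sign=+1
B: triangle coeff Δ(3,5,4) = 1/180180; Σ_t [1,2]: t=1:−1/1440 t=2:+1/2880 = -1/2880; (3j)²=7/715 [(3 5 4; 0 -3 3)], sign=+1
I_A²/I_B² = (1849/180180)/(7/715) = 1849/1764

1849/1764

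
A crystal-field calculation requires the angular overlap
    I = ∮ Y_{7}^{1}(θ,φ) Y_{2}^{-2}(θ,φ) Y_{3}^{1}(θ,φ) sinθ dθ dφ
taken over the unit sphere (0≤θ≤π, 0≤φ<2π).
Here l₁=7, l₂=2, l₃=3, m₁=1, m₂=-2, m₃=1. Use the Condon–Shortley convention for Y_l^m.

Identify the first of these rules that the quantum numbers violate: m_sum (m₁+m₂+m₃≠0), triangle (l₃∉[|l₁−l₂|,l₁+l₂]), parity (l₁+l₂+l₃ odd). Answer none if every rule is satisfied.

triangle

azimuthal sum: 1 − 2 + 1 = 0  ✓
5 ≤ 3 ≤ 9 (triangle on l)  ✗
L = 7 + 2 + 3 = 12 (even)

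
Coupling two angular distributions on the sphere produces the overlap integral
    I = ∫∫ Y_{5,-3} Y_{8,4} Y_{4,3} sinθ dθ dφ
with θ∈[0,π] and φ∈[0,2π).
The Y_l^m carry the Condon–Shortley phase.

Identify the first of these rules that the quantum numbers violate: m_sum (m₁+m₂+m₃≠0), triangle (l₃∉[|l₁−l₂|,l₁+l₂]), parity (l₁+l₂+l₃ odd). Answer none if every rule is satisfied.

m_sum

azimuthal sum: -3 + 4 + 3 = 4  ✗
3 ≤ 4 ≤ 13 (triangle on l)
L = 5 + 8 + 4 = 17 (odd)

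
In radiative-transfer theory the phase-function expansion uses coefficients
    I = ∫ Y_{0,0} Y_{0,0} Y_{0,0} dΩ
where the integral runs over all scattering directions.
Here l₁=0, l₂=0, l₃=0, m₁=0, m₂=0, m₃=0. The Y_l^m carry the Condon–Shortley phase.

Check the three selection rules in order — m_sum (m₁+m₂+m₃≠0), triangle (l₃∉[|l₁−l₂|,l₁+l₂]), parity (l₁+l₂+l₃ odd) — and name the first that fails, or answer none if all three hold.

azimuthal sum: 0 + 0 + 0 = 0  ✓
0 ≤ 0 ≤ 0 (triangle on l)  ✓
L = 0 + 0 + 0 = 0 (even)  ✓

none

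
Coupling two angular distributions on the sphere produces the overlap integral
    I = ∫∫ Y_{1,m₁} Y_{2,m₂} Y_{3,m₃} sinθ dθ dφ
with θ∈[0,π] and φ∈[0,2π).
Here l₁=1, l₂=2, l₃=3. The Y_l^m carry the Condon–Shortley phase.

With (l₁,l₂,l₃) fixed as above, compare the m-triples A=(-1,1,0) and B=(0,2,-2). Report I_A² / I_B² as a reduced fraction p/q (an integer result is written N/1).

3/5

Same 1,2,3: normalisation and zero-m 3j drop out of the ratio.
A: Δ: 0! 2! 4! / 7! → 1/105; sum: t=0:+1/12 = 1/12; 3j²(1 2 3; -1 1 0) = Δ·Π!·Σ² = 1/35  (sign -1)
B: Δ: 0! 2! 4! / 7! → 1/105; sum: t=0:+1/24 = 1/24; 3j²(1 2 3; 0 2 -2) = Δ·Π!·Σ² = 1/21  (sign -1)
I_A²/I_B² = (1/35)/(1/21) = 3/5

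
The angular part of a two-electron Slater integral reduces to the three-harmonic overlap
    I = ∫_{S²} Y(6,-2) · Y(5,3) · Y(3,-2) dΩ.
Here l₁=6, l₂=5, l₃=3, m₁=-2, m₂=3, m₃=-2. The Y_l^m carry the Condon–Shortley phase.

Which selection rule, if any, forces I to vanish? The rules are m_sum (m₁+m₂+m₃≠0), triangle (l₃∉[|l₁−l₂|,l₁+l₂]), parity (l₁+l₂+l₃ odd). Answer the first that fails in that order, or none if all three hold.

m₁+m₂+m₃ = -2 + 3 − 2 = -1  ✗
triangle: |6−5|=1 ≤ l₃=3 ≤ 6+5=11
parity: l₁+l₂+l₃ = 14 is even

m_sum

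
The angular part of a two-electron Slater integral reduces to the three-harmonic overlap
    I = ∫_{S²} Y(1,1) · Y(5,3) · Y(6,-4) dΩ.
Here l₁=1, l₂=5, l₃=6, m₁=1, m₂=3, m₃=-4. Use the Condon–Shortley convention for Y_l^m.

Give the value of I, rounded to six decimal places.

m-sum 0 ✓  L=12 even ✓  4≤6≤6 ✓
Π(2lᵢ+1) = 3×11×13 = 429
triangle coeff Δ(1,5,6) = 1/858
Σ_t [0,0]: t=0:+1/14400 = 1/14400
(3j)²=6/143 [(1 5 6; 0 0 0)], sign=+1
Σ_t [0,0]: t=0:+1/161280 = 1/161280
(3j)²=15/286 [(1 5 6; 1 3 -4)], sign=+1
⇒ 4πI² = 135/143
I = (+1)√(135/143/(4π)) = 0.27409047

0.274090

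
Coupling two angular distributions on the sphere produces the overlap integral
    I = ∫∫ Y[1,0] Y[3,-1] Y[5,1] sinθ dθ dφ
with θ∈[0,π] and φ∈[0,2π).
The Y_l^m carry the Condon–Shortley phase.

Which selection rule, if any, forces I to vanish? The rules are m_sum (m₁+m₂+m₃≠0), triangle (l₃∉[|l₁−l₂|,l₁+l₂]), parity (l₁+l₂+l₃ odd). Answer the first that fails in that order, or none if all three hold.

azimuthal sum: 0 − 1 + 1 = 0  ✓
2 ≤ 5 ≤ 4 (triangle on l)  ✗
L = 1 + 3 + 5 = 9 (odd)

triangle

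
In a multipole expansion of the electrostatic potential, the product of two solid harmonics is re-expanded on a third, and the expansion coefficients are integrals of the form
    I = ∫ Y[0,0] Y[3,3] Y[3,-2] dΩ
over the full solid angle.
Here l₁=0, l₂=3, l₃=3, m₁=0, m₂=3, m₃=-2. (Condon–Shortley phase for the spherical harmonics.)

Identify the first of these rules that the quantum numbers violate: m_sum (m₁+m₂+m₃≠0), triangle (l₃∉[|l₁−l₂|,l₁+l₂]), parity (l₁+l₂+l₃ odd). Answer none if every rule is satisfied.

m_sum

Σmᵢ = 1  ✗
l₃∈[|l₁−l₂|,l₁+l₂]=[3,3], have l₃=3
Σlᵢ = 6 ⇒ even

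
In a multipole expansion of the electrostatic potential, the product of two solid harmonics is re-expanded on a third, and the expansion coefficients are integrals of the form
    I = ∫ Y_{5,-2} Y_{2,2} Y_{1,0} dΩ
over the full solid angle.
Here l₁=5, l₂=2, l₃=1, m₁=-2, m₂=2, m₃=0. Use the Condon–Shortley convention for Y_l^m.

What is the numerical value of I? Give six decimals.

l₃=1 ∉ [3,7] — triangle fails ⇒ I = 0

0.000000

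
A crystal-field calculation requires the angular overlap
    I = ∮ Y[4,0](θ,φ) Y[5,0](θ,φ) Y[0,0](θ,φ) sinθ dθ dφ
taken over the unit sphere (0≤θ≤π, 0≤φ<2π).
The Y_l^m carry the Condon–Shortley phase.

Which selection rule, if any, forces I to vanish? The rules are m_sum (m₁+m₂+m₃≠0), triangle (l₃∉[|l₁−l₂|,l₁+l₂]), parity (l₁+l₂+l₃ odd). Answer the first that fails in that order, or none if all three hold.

Σmᵢ = 0  ✓
l₃∈[|l₁−l₂|,l₁+l₂]=[1,9], have l₃=0  ✗
Σlᵢ = 9 ⇒ odd

triangle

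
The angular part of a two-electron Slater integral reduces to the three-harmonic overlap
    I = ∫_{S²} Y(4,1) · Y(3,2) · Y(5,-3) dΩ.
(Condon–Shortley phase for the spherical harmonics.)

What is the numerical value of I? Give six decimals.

Rules hold: Σm=0, L=12 even, 1≤5≤7.
N = 9·7·11 = 693
Δ = 2!·6!·4!/13! = 1/180180
Racah Σ t=0..2: t=0:+1/576 t=1:−1/144 t=2:+1/576 = -1/288
⇒ 3j(4 3 5; 0 0 0)² = 20/1001, sgn +1
Racah Σ t=1..2: t=1:−1/1152 t=2:+1/1440 = -1/5760
⇒ 3j(4 3 5; 1 2 -3)² = 1/858, sgn -1
4πI² = N·(3j₀)²·(3jₘ)² = 30/1859
I = -1·√(0.0161377/4π) = -0.03583571

-0.035836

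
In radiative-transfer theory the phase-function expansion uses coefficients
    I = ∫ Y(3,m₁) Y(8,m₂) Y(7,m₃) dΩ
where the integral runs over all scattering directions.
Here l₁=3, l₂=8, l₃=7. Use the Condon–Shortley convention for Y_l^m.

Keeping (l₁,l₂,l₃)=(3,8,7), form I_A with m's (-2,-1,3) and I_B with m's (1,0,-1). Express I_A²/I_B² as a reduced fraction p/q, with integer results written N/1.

Shared (l₁,l₂,l₃)=(3,8,7): N and (l;000)² cancel in I_A²/I_B².
A: Δ = 4!·2!·12!/19! = 1/5290740; Racah Σ t=3..4: t=3:−1/11612160 t=4:+1/52254720 = -1/14929920; ⇒ 3j(3 8 7; -2 -1 3)² = 1225/75582, sgn -1
B: Δ = 4!·2!·12!/19! = 1/5290740; Racah Σ t=0..2: t=0:+1/46448640 t=1:−1/3628800 t=2:+1/4147200 = -1/77414400; ⇒ 3j(3 8 7; 1 0 -1)² = 3/41990, sgn -1
I_A²/I_B² = (1225/75582)/(3/41990) = 6125/27

6125/27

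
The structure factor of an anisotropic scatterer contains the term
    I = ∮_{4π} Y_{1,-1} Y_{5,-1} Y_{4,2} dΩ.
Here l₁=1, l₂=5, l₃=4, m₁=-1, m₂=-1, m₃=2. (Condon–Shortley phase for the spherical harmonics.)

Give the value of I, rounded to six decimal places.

-0.120286

m-sum 0 ✓  L=10 even ✓  4≤4≤6 ✓
Π(2lᵢ+1) = 3×11×9 = 297
triangle coeff Δ(1,5,4) = 1/495
Σ_t [1,1]: t=1:−1/576 = -1/576
(3j)²=5/99 [(1 5 4; 0 0 0)], sign=-1
Σ_t [2,2]: t=2:+1/2880 = 1/2880
(3j)²=2/165 [(1 5 4; -1 -1 2)], sign=+1
⇒ 4πI² = 2/11
I = (-1)√(2/11/(4π)) = -0.12028562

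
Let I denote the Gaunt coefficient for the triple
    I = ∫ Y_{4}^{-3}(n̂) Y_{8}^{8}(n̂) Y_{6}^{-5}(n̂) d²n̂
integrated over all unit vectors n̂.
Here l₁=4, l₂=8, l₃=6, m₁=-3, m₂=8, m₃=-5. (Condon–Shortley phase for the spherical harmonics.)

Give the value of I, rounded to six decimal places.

Checks pass: Σm=0; 18 even; l₃=6∈[4,12].
(2·4+1)(2·8+1)(2·6+1) = 1989
Δ: 6! 2! 10! / 19! → 1/23279256
sum: t=2:+1/1658880 t=3:−1/518400 t=4:+1/1658880 = -1/1382400
3j²(4 8 6; 0 0 0) = Δ·Π!·Σ² = 504/46189  (sign -1)
sum: t=6:+1/2612736000 = 1/2612736000
3j²(4 8 6; -3 8 -5) = Δ·Π!·Σ² = 77/2907  (sign -1)
combine: 4πI² = 1989·504/46189·77/2907 = 3528/6137
take √, sign +1: I = 0.21388548

0.213885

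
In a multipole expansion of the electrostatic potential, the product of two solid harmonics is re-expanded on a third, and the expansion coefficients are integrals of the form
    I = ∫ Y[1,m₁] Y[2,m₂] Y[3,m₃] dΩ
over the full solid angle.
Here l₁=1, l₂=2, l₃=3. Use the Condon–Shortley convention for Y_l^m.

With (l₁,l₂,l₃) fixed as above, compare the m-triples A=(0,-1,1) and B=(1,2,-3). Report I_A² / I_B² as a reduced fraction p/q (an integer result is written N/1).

Same 1,2,3: normalisation and zero-m 3j drop out of the ratio.
A: Δ: 0! 2! 4! / 7! → 1/105; sum: t=0:+1/6 = 1/6; 3j²(1 2 3; 0 -1 1) = Δ·Π!·Σ² = 8/105  (sign +1)
B: Δ: 0! 2! 4! / 7! → 1/105; sum: t=0:+1/48 = 1/48; 3j²(1 2 3; 1 2 -3) = Δ·Π!·Σ² = 1/7  (sign +1)
I_A²/I_B² = (8/105)/(1/7) = 8/15

8/15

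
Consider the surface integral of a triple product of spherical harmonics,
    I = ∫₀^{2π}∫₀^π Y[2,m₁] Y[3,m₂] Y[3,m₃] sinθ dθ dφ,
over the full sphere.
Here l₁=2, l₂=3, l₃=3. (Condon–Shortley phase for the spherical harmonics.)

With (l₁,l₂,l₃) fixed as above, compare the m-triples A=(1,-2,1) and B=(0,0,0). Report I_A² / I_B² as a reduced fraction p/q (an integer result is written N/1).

Shared (l₁,l₂,l₃)=(2,3,3): N and (l;000)² cancel in I_A²/I_B².
A: Δ = 2!·2!·4!/9! = 1/3780; Racah Σ t=0..1: t=0:+1/12 t=1:−1/48 = 1/16; ⇒ 3j(2 3 3; 1 -2 1)² = 1/28, sgn +1
B: Δ = 2!·2!·4!/9! = 1/3780; Racah Σ t=0..2: t=0:+1/24 t=1:−1/4 t=2:+1/24 = -1/6; ⇒ 3j(2 3 3; 0 0 0)² = 4/105, sgn +1
I_A²/I_B² = (1/28)/(4/105) = 15/16

15/16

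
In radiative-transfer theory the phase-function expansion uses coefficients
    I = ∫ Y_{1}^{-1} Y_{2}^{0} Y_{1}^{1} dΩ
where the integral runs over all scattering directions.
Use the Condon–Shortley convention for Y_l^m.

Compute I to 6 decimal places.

Checks pass: Σm=0; 4 even; l₃=1∈[1,3].
(2·1+1)(2·2+1)(2·1+1) = 45
Δ: 2! 0! 2! / 5! → 1/30
sum: t=1:−1/1 = -1/1
3j²(1 2 1; 0 0 0) = Δ·Π!·Σ² = 2/15  (sign +1)
sum: t=2:+1/4 = 1/4
3j²(1 2 1; -1 0 1) = Δ·Π!·Σ² = 1/30  (sign +1)
combine: 4πI² = 45·2/15·1/30 = 1/5
take √, sign +1: I = 0.12615663

0.126157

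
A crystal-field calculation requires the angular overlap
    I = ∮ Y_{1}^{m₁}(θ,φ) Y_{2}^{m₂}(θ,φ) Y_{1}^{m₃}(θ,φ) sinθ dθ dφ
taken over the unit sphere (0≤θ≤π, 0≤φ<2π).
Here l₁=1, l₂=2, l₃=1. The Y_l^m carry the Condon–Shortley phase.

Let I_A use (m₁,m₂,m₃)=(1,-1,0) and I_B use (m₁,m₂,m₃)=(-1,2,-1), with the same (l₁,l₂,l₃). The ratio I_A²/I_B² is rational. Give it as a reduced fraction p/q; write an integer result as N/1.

Same 1,2,1: normalisation and zero-m 3j drop out of the ratio.
A: Δ: 2! 0! 2! / 5! → 1/30; sum: t=0:+1/2 = 1/2; 3j²(1 2 1; 1 -1 0) = Δ·Π!·Σ² = 1/10  (sign -1)
B: Δ: 2! 0! 2! / 5! → 1/30; sum: t=2:+1/4 = 1/4; 3j²(1 2 1; -1 2 -1) = Δ·Π!·Σ² = 1/5  (sign +1)
I_A²/I_B² = (1/10)/(1/5) = 1/2

1/2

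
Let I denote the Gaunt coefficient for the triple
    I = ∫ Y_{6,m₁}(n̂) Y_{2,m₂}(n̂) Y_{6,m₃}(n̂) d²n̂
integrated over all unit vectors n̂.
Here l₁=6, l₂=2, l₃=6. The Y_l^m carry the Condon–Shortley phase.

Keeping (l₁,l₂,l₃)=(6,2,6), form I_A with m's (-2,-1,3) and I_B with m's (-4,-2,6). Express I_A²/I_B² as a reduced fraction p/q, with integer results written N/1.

75/22

Shared (l₁,l₂,l₃)=(6,2,6): N and (l;000)² cancel in I_A²/I_B².
A: Δ = 2!·10!·2!/15! = 1/90090; Racah Σ t=0..1: t=0:+1/161280 t=1:−1/60480 = -1/96768; ⇒ 3j(6 2 6; -2 -1 3)² = 15/1001, sgn +1
B: Δ = 2!·10!·2!/15! = 1/90090; Racah Σ t=0..0: t=0:+1/14515200 = 1/14515200; ⇒ 3j(6 2 6; -4 -2 6)² = 2/455, sgn +1
I_A²/I_B² = (15/1001)/(2/455) = 75/22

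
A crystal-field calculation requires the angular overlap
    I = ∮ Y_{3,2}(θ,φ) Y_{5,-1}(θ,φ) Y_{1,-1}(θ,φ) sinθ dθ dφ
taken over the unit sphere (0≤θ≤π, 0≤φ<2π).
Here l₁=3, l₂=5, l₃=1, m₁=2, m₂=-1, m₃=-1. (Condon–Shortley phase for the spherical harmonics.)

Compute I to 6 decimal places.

0.000000

triangle: need 2≤l₃≤8, have 1; I=0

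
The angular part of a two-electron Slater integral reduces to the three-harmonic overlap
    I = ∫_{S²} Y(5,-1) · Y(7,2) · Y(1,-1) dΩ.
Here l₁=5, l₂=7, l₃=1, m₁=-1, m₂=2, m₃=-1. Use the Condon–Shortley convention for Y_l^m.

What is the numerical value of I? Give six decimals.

0.000000

|5−7|≤1≤5+7 violated ⇒ I = 0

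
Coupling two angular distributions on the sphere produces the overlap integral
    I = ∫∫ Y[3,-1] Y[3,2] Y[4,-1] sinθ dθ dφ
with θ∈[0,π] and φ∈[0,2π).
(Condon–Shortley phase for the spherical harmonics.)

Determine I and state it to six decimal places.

Checks pass: Σm=0; 10 even; l₃=4∈[0,6].
(2·3+1)(2·3+1)(2·4+1) = 441
Δ: 2! 4! 4! / 11! → 1/34650
sum: t=0:+1/72 t=1:−1/16 t=2:+1/72 = -5/144
3j²(3 3 4; 0 0 0) = Δ·Π!·Σ² = 2/77  (sign -1)
sum: t=1:−1/144 t=2:+1/48 = 1/72
3j²(3 3 4; -1 2 -1) = Δ·Π!·Σ² = 16/693  (sign -1)
combine: 4πI² = 441·2/77·16/693 = 32/121
take √, sign +1: I = 0.14506992

0.145070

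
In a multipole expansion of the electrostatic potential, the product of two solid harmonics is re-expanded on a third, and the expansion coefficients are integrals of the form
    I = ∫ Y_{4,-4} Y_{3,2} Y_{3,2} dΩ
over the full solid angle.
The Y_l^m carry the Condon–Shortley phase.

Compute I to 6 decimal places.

0.214561

Rules hold: Σm=0, L=10 even, 1≤3≤7.
N = 9·7·7 = 441
Δ = 4!·4!·2!/11! = 1/34650
Racah Σ t=1..3: t=1:−1/72 t=2:+1/16 t=3:−1/72 = 5/144
⇒ 3j(4 3 3; 0 0 0)² = 2/77, sgn -1
Racah Σ t=4..4: t=4:+1/576 = 1/576
⇒ 3j(4 3 3; -4 2 2)² = 5/99, sgn -1
4πI² = N·(3j₀)²·(3jₘ)² = 70/121
I = +1·√(0.578512/4π) = 0.21456131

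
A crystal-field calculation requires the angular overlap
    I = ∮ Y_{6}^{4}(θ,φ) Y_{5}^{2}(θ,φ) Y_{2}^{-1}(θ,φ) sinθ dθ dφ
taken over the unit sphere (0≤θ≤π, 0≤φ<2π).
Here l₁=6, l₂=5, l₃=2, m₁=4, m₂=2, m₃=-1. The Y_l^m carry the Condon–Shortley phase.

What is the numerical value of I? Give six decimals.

4 + 2 − 1 = 5 ≠ 0: azimuthal integral kills it; I = 0

0.000000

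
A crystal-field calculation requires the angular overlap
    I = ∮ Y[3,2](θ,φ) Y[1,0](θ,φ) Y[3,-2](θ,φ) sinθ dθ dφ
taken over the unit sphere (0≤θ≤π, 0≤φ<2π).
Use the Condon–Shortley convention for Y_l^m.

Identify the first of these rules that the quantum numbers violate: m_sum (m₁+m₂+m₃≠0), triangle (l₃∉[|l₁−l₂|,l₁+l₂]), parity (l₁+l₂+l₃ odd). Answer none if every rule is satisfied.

parity

Σmᵢ = 0  ✓
l₃∈[|l₁−l₂|,l₁+l₂]=[2,4], have l₃=3  ✓
Σlᵢ = 7 ⇒ odd  ✗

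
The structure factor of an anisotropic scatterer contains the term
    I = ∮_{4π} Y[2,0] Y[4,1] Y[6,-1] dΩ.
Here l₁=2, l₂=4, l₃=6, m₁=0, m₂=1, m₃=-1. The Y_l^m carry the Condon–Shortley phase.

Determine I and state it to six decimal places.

Checks pass: Σm=0; 12 even; l₃=6∈[2,6].
(2·2+1)(2·4+1)(2·6+1) = 585
Δ: 0! 4! 8! / 13! → 1/6435
sum: t=0:+1/2304 = 1/2304
3j²(2 4 6; 0 0 0) = Δ·Π!·Σ² = 5/143  (sign +1)
sum: t=0:+1/2880 = 1/2880
3j²(2 4 6; 0 1 -1) = Δ·Π!·Σ² = 14/429  (sign -1)
combine: 4πI² = 585·5/143·14/429 = 1050/1573
take √, sign -1: I = -0.23047581

-0.230476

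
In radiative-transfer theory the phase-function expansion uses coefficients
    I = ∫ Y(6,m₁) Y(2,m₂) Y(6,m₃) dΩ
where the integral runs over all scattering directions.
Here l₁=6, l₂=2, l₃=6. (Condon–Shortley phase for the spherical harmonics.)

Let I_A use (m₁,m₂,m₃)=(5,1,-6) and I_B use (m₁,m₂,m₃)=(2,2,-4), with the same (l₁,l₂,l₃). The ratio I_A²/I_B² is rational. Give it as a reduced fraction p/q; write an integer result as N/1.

121/90

l's match ⇒ only the (l;m) 3-j factors differ between A and B.
A: triangle coeff Δ(6,2,6) = 1/90090; Σ_t [1,1]: t=1:−1/7257600 = -1/7257600; (3j)²=11/455 [(6 2 6; 5 1 -6)], sign=-1
B: triangle coeff Δ(6,2,6) = 1/90090; Σ_t [2,2]: t=2:+1/322560 = 1/322560; (3j)²=18/1001 [(6 2 6; 2 2 -4)], sign=+1
I_A²/I_B² = (11/455)/(18/1001) = 121/90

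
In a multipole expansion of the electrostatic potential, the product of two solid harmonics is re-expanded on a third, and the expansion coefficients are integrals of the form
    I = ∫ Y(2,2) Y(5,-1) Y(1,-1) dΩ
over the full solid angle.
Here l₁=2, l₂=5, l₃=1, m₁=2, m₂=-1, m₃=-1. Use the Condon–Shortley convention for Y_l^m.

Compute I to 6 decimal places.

0.000000

|2−5|≤1≤2+5 violated ⇒ I = 0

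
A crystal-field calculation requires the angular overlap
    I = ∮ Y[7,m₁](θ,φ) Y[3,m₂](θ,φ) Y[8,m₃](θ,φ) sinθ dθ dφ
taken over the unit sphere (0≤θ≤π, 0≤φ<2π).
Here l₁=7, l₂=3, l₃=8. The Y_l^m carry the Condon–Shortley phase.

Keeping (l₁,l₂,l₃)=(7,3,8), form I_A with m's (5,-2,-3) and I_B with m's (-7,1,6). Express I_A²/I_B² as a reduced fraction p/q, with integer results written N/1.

l's match ⇒ only the (l;m) 3-j factors differ between A and B.
A: triangle coeff Δ(7,3,8) = 1/5290740; Σ_t [0,1]: t=0:+1/87091200 t=1:−1/958003200 = 1/95800320; (3j)²=1000/88179 [(7 3 8; 5 -2 -3)], sign=-1
B: triangle coeff Δ(7,3,8) = 1/5290740; Σ_t [2,2]: t=2:+1/3832012800 = 1/3832012800; (3j)²=91/9690 [(7 3 8; -7 1 6)], sign=+1
I_A²/I_B² = (1000/88179)/(91/9690) = 10000/8281

10000/8281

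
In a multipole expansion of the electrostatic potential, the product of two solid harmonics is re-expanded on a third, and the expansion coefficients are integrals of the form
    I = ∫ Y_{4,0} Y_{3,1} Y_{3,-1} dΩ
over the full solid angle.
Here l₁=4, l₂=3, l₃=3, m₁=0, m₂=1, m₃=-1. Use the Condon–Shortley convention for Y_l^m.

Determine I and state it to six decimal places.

Checks pass: Σm=0; 10 even; l₃=3∈[1,7].
(2·4+1)(2·3+1)(2·3+1) = 441
Δ: 4! 4! 2! / 11! → 1/34650
sum: t=1:−1/72 t=2:+1/16 t=3:−1/72 = 5/144
3j²(4 3 3; 0 0 0) = Δ·Π!·Σ² = 2/77  (sign -1)
sum: t=2:+1/32 t=3:−1/36 t=4:+1/1152 = 5/1152
3j²(4 3 3; 0 1 -1) = Δ·Π!·Σ² = 1/1386  (sign +1)
combine: 4πI² = 441·2/77·1/1386 = 1/121
take √, sign -1: I = -0.02564498

-0.025645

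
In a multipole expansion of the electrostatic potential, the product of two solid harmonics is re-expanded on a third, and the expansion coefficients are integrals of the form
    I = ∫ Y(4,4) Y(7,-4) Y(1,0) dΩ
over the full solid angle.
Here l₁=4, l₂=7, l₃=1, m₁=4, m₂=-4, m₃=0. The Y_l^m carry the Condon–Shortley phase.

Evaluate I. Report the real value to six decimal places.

0.000000

|4−7|≤1≤4+7 violated ⇒ I = 0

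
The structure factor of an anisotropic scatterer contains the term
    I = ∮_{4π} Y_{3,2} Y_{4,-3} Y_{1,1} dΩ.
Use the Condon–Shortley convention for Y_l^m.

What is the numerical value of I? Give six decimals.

-0.282095

Checks pass: Σm=0; 8 even; l₃=1∈[1,7].
(2·3+1)(2·4+1)(2·1+1) = 189
Δ: 6! 0! 2! / 9! → 1/252
sum: t=3:−1/36 = -1/36
3j²(3 4 1; 0 0 0) = Δ·Π!·Σ² = 4/63  (sign +1)
sum: t=1:−1/240 = -1/240
3j²(3 4 1; 2 -3 1) = Δ·Π!·Σ² = 1/12  (sign -1)
combine: 4πI² = 189·4/63·1/12 = 1/1
take √, sign -1: I = -0.28209479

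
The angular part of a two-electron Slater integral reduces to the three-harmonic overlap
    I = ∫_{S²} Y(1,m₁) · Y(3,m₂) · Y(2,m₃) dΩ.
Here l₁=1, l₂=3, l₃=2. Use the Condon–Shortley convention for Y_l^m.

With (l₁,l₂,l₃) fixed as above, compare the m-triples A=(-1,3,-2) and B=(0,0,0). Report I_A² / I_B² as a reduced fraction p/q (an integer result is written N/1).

Shared (l₁,l₂,l₃)=(1,3,2): N and (l;000)² cancel in I_A²/I_B².
A: Δ = 2!·0!·4!/7! = 1/105; Racah Σ t=2..2: t=2:+1/48 = 1/48; ⇒ 3j(1 3 2; -1 3 -2)² = 1/7, sgn +1
B: Δ = 2!·0!·4!/7! = 1/105; Racah Σ t=1..1: t=1:−1/4 = -1/4; ⇒ 3j(1 3 2; 0 0 0)² = 3/35, sgn -1
I_A²/I_B² = (1/7)/(3/35) = 5/3

5/3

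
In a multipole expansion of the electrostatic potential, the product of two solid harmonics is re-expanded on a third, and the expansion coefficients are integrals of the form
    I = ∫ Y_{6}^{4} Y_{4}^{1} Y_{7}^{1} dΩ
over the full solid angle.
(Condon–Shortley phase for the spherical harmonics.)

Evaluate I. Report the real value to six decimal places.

0.000000

4 + 1 + 1 = 6 ≠ 0: azimuthal integral kills it; I = 0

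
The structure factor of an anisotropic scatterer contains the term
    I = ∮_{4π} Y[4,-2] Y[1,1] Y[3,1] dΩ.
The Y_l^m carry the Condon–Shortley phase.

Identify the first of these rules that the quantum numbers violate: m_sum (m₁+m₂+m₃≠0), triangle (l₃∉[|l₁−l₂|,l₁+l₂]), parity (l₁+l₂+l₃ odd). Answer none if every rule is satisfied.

none

m₁+m₂+m₃ = -2 + 1 + 1 = 0  ✓
triangle: |4−1|=3 ≤ l₃=3 ≤ 4+1=5  ✓
parity: l₁+l₂+l₃ = 8 is even  ✓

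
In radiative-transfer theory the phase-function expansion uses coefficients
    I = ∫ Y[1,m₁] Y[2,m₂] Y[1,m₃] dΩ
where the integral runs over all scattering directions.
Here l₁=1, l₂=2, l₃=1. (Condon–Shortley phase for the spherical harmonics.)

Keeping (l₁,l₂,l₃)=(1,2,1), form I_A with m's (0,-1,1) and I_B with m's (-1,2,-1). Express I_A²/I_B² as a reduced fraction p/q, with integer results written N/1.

1/2

l's match ⇒ only the (l;m) 3-j factors differ between A and B.
A: triangle coeff Δ(1,2,1) = 1/30; Σ_t [1,1]: t=1:−1/2 = -1/2; (3j)²=1/10 [(1 2 1; 0 -1 1)], sign=-1
B: triangle coeff Δ(1,2,1) = 1/30; Σ_t [2,2]: t=2:+1/4 = 1/4; (3j)²=1/5 [(1 2 1; -1 2 -1)], sign=+1
I_A²/I_B² = (1/10)/(1/5) = 1/2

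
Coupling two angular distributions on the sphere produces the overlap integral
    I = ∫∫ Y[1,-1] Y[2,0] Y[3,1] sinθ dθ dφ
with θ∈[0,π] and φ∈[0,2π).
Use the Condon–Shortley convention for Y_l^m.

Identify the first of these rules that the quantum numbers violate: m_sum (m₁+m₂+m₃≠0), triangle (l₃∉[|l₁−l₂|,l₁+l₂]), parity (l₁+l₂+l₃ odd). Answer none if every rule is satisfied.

none

m₁+m₂+m₃ = -1 + 0 + 1 = 0  ✓
triangle: |1−2|=1 ≤ l₃=3 ≤ 1+2=3  ✓
parity: l₁+l₂+l₃ = 6 is even  ✓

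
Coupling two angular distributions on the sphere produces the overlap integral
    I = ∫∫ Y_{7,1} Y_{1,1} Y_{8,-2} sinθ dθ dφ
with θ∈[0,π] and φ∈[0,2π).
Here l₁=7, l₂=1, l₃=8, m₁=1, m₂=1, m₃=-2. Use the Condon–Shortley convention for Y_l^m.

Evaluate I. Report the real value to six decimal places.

0.205254

Rules hold: Σm=0, L=16 even, 6≤8≤8.
N = 15·3·17 = 765
Δ = 0!·14!·2!/17! = 1/2040
Racah Σ t=0..0: t=0:+1/25401600 = 1/25401600
⇒ 3j(7 1 8; 0 0 0)² = 8/255, sgn +1
Racah Σ t=0..0: t=0:+1/58060800 = 1/58060800
⇒ 3j(7 1 8; 1 1 -2)² = 3/136, sgn +1
4πI² = N·(3j₀)²·(3jₘ)² = 9/17
I = +1·√(0.529412/4π) = 0.20525411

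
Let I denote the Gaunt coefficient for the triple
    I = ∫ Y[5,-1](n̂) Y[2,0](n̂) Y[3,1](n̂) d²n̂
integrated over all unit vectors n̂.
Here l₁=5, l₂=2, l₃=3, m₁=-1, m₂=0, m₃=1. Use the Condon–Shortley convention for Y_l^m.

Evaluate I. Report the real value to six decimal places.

Rules hold: Σm=0, L=10 even, 3≤3≤7.
N = 11·5·7 = 385
Δ = 4!·6!·0!/11! = 1/2310
Racah Σ t=2..2: t=2:+1/144 = 1/144
⇒ 3j(5 2 3; 0 0 0)² = 10/231, sgn -1
Racah Σ t=2..2: t=2:+1/192 = 1/192
⇒ 3j(5 2 3; -1 0 1)² = 3/77, sgn +1
4πI² = N·(3j₀)²·(3jₘ)² = 50/77
I = -1·√(0.649351/4π) = -0.22731846

-0.227318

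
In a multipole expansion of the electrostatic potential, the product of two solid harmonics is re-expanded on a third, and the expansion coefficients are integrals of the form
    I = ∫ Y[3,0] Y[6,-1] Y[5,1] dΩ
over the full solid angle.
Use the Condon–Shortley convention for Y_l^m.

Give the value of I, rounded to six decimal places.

Rules hold: Σm=0, L=14 even, 3≤5≤9.
N = 7·13·11 = 1001
Δ = 4!·2!·8!/15! = 1/675675
Racah Σ t=1..3: t=1:−1/8640 t=2:+1/2304 t=3:−1/8640 = 7/34560
⇒ 3j(3 6 5; 0 0 0)² = 7/429, sgn -1
Racah Σ t=1..3: t=1:−1/6912 t=2:+1/2880 t=3:−1/17280 = 1/6912
⇒ 3j(3 6 5; 0 -1 1)² = 5/429, sgn +1
4πI² = N·(3j₀)²·(3jₘ)² = 245/1287
I = -1·√(0.190365/4π) = -0.12308038

-0.123080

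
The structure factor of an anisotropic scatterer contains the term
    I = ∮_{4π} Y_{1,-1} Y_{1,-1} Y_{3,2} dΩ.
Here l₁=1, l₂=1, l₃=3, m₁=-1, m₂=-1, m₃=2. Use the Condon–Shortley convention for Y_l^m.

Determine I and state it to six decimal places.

0.000000

l₃=3 ∉ [0,2] — triangle fails ⇒ I = 0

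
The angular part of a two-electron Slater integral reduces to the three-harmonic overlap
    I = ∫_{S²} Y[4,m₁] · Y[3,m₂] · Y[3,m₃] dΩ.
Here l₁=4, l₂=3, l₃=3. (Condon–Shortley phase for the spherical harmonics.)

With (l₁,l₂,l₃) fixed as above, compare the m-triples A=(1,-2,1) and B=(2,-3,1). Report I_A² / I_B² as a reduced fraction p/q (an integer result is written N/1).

16/27

Same 4,3,3: normalisation and zero-m 3j drop out of the ratio.
A: Δ: 4! 4! 2! / 11! → 1/34650; sum: t=0:+1/144 t=1:−1/48 = -1/72; 3j²(4 3 3; 1 -2 1) = Δ·Π!·Σ² = 16/693  (sign -1)
B: Δ: 4! 4! 2! / 11! → 1/34650; sum: t=0:+1/192 = 1/192; 3j²(4 3 3; 2 -3 1) = Δ·Π!·Σ² = 3/77  (sign +1)
I_A²/I_B² = (16/693)/(3/77) = 16/27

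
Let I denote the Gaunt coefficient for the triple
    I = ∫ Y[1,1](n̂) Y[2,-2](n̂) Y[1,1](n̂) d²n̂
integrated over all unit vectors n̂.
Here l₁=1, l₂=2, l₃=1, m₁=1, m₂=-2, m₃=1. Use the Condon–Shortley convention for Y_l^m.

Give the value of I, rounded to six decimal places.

0.309019

Checks pass: Σm=0; 4 even; l₃=1∈[1,3].
(2·1+1)(2·2+1)(2·1+1) = 45
Δ: 2! 0! 2! / 5! → 1/30
sum: t=1:−1/1 = -1/1
3j²(1 2 1; 0 0 0) = Δ·Π!·Σ² = 2/15  (sign +1)
sum: t=0:+1/4 = 1/4
3j²(1 2 1; 1 -2 1) = Δ·Π!·Σ² = 1/5  (sign +1)
combine: 4πI² = 45·2/15·1/5 = 6/5
take √, sign +1: I = 0.30901936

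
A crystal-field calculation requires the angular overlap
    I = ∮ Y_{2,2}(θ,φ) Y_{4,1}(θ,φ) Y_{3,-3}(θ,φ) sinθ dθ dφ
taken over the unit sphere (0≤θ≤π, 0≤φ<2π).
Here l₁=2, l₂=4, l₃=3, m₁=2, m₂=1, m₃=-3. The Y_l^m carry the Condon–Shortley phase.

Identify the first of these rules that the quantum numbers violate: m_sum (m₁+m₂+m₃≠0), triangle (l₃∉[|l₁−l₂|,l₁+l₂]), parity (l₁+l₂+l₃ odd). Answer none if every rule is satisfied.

m₁+m₂+m₃ = 2 + 1 − 3 = 0  ✓
triangle: |2−4|=2 ≤ l₃=3 ≤ 2+4=6  ✓
parity: l₁+l₂+l₃ = 9 is odd  ✗

parity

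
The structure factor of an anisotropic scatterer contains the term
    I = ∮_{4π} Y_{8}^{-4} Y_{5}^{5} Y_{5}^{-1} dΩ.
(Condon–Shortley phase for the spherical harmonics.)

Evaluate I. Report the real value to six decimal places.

Checks pass: Σm=0; 18 even; l₃=5∈[3,13].
(2·8+1)(2·5+1)(2·5+1) = 2057
Δ: 8! 8! 2! / 19! → 1/37413090
sum: t=3:−1/1036800 t=4:+1/331776 t=5:−1/1036800 = 1/921600
3j²(8 5 5; 0 0 0) = Δ·Π!·Σ² = 490/46189  (sign -1)
sum: t=8:+1/46448640 = 1/46448640
3j²(8 5 5; -4 5 -1) = Δ·Π!·Σ² = 75/8398  (sign +1)
combine: 4πI² = 2057·490/46189·75/8398 = 202125/1037153
take √, sign -1: I = -0.12453278

-0.124533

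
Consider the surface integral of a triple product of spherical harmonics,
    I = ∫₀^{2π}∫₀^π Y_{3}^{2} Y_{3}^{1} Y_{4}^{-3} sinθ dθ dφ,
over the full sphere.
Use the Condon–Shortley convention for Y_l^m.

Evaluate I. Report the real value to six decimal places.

Rules hold: Σm=0, L=10 even, 0≤4≤6.
N = 7·7·9 = 441
Δ = 2!·4!·4!/11! = 1/34650
Racah Σ t=0..2: t=0:+1/72 t=1:−1/16 t=2:+1/72 = -5/144
⇒ 3j(3 3 4; 0 0 0)² = 2/77, sgn -1
Racah Σ t=0..1: t=0:+1/288 t=1:−1/144 = -1/288
⇒ 3j(3 3 4; 2 1 -3)² = 1/99, sgn +1
4πI² = N·(3j₀)²·(3jₘ)² = 14/121
I = -1·√(0.115702/4π) = -0.09595473

-0.095955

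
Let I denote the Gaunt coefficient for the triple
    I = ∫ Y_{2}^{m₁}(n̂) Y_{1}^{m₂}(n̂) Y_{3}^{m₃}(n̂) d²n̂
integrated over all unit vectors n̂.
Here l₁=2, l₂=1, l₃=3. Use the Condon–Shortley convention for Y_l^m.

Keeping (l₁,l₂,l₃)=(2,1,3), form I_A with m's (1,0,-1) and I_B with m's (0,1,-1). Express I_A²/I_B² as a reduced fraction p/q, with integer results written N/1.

Shared (l₁,l₂,l₃)=(2,1,3): N and (l;000)² cancel in I_A²/I_B².
A: Δ = 0!·4!·2!/7! = 1/105; Racah Σ t=0..0: t=0:+1/6 = 1/6; ⇒ 3j(2 1 3; 1 0 -1)² = 8/105, sgn +1
B: Δ = 0!·4!·2!/7! = 1/105; Racah Σ t=0..0: t=0:+1/8 = 1/8; ⇒ 3j(2 1 3; 0 1 -1)² = 2/35, sgn +1
I_A²/I_B² = (8/105)/(2/35) = 4/3

4/3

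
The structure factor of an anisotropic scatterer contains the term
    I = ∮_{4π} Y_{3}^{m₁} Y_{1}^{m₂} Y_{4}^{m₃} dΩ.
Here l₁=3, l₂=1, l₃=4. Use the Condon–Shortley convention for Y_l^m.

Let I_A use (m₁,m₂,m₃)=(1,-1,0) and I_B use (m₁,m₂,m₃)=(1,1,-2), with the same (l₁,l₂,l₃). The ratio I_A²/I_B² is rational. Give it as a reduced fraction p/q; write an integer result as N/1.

2/5

Same 3,1,4: normalisation and zero-m 3j drop out of the ratio.
A: Δ: 0! 6! 2! / 9! → 1/252; sum: t=0:+1/96 = 1/96; 3j²(3 1 4; 1 -1 0) = Δ·Π!·Σ² = 1/42  (sign +1)
B: Δ: 0! 6! 2! / 9! → 1/252; sum: t=0:+1/96 = 1/96; 3j²(3 1 4; 1 1 -2) = Δ·Π!·Σ² = 5/84  (sign +1)
I_A²/I_B² = (1/42)/(5/84) = 2/5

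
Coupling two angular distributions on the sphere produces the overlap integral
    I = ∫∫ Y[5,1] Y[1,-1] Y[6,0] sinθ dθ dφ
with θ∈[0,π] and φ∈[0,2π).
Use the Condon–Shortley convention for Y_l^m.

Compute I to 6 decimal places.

Checks pass: Σm=0; 12 even; l₃=6∈[4,6].
(2·5+1)(2·1+1)(2·6+1) = 429
Δ: 0! 10! 2! / 13! → 1/858
sum: t=0:+1/14400 = 1/14400
3j²(5 1 6; 0 0 0) = Δ·Π!·Σ² = 6/143  (sign +1)
sum: t=0:+1/34560 = 1/34560
3j²(5 1 6; 1 -1 0) = Δ·Π!·Σ² = 5/286  (sign +1)
combine: 4πI² = 429·6/143·5/286 = 45/143
take √, sign +1: I = 0.15824621

0.158246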